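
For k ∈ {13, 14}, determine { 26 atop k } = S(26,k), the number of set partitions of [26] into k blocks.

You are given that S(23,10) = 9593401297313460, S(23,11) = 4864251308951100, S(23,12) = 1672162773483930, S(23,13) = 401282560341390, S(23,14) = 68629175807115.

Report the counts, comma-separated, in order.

r24: T_24,11=11×4864251308951100+9593401297313460=63100165695775560; T_24,12=12×1672162773483930+4864251308951100=24930204590758260; T_24,13=13×401282560341390+1672162773483930=6888836057922000; T_24,14=14×68629175807115+401282560341390=1362091021641000
r25: T_25,12=12×24930204590758260+63100165695775560=362262620784874680; T_25,13=13×6888836057922000+24930204590758260=114485073343744260; T_25,14=14×1362091021641000+6888836057922000=25958110360896000
r26: T_26,13=13×114485073343744260+362262620784874680=1850568574253550060; T_26,14=14×25958110360896000+114485073343744260=477898618396288260
Read S(26,13) = 1850568574253550060, S(26,14) = 477898618396288260.

1850568574253550060, 477898618396288260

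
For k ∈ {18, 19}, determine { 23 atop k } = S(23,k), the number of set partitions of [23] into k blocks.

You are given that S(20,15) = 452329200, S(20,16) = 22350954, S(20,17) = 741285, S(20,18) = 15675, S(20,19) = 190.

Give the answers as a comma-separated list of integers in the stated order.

2364885369, 79781779

@21  (21,16):22350954·16+452329200→809944464, (21,17):741285·17+22350954→34952799, (21,18):15675·18+741285→1023435, (21,19):190·19+15675→19285
@22  (22,17):34952799·17+809944464→1404142047, (22,18):1023435·18+34952799→53374629, (22,19):19285·19+1023435→1389850
@23  (23,18):53374629·18+1404142047→2364885369, (23,19):1389850·19+53374629→79781779
Read S(23,18) = 2364885369, S(23,19) = 79781779.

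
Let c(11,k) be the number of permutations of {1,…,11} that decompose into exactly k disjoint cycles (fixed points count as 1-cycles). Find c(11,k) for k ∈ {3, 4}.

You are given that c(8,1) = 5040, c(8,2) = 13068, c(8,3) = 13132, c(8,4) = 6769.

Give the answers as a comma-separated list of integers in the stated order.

12753576, 8409500

[9] T[9,1]:8*5040+0=40320 · T[9,2]:8*13068+5040=109584 · T[9,3]:8*13132+13068=118124 · T[9,4]:8*6769+13132=67284
[10] T[10,2]:9*109584+40320=1026576 · T[10,3]:9*118124+109584=1172700 · T[10,4]:9*67284+118124=723680
[11] T[11,3]:10*1172700+1026576=12753576 · T[11,4]:10*723680+1172700=8409500
Read c(11,3) = 12753576, c(11,4) = 8409500.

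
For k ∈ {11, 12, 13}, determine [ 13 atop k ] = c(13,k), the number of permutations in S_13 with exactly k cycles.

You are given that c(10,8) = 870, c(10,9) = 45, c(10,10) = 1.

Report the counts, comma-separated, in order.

2717, 78, 1

[11] T[11,9]:10*45+870=1320 · T[11,10]:10*1+45=55 · T[11,11]:10*0+1=1
[12] T[12,10]:11*55+1320=1925 · T[12,11]:11*1+55=66 · T[12,12]:11*0+1=1
[13] T[13,11]:12*66+1925=2717 · T[13,12]:12*1+66=78 · T[13,13]:12*0+1=1
Read c(13,11) = 2717, c(13,12) = 78, c(13,13) = 1.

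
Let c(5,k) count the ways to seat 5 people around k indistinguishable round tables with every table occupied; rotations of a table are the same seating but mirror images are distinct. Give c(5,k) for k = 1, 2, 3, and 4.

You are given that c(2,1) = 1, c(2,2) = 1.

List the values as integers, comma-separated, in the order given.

24, 50, 35, 10

r3: T_3,1=2×1+0=2; T_3,2=2×1+1=3; T_3,3=2×0+1=1
r4: T_4,1=3×2+0=6; T_4,2=3×3+2=11; T_4,3=3×1+3=6; T_4,4=3×0+1=1
r5: T_5,1=4×6+0=24; T_5,2=4×11+6=50; T_5,3=4×6+11=35; T_5,4=4×1+6=10
Read c(5,1) = 24, c(5,2) = 50, c(5,3) = 35, c(5,4) = 10.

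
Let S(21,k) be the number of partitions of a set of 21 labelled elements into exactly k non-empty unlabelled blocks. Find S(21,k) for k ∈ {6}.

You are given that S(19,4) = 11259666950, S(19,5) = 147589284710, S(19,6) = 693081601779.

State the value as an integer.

26585679462804

row 20: T[20][5]=5·147589284710+11259666950=749206090500  T[20][6]=6·693081601779+147589284710=4306078895384
row 21: T[21][6]=6·4306078895384+749206090500=26585679462804
Read S(21,6) = 26585679462804.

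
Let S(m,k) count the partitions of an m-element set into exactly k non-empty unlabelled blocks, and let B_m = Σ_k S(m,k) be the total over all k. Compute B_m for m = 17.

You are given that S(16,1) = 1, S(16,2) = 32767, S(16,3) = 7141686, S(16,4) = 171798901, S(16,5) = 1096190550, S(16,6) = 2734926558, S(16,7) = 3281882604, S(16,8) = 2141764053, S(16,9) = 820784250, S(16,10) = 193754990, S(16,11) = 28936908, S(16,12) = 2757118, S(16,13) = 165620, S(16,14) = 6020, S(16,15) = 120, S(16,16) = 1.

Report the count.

[17] T[17,1]:1*1+0=1 · T[17,2]:2*32767+1=65535 · T[17,3]:3*7141686+32767=21457825 · T[17,4]:4*171798901+7141686=694337290 · T[17,5]:5*1096190550+171798901=5652751651 · T[17,6]:6*2734926558+1096190550=17505749898 · T[17,7]:7*3281882604+2734926558=25708104786 · T[17,8]:8*2141764053+3281882604=20415995028 · T[17,9]:9*820784250+2141764053=9528822303 · T[17,10]:10*193754990+820784250=2758334150 · T[17,11]:11*28936908+193754990=512060978 · T[17,12]:12*2757118+28936908=62022324 · T[17,13]:13*165620+2757118=4910178 · T[17,14]:14*6020+165620=249900 · T[17,15]:15*120+6020=7820 · T[17,16]:16*1+120=136 · T[17,17]:17*0+1=1
B_17 = ΣS(17,k) = 1+65535+21457825+694337290+5652751651+17505749898+25708104786+20415995028+9528822303+2758334150+512060978+62022324+4910178+249900+7820+136+1 = 82864869804

82864869804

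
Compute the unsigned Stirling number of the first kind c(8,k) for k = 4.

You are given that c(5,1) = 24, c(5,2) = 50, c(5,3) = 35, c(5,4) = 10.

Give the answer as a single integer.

[6] T[6,2]:5*50+24=274 · T[6,3]:5*35+50=225 · T[6,4]:5*10+35=85
[7] T[7,3]:6*225+274=1624 · T[7,4]:6*85+225=735
[8] T[8,4]:7*735+1624=6769
Read c(8,4) = 6769.

6769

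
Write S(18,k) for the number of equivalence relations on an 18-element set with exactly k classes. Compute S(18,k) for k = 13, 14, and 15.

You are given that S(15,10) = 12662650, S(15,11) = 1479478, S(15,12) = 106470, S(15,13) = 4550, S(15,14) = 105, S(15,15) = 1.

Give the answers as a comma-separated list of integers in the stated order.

row 16: T[16][11]=11·1479478+12662650=28936908  T[16][12]=12·106470+1479478=2757118  T[16][13]=13·4550+106470=165620  T[16][14]=14·105+4550=6020  T[16][15]=15·1+105=120
row 17: T[17][12]=12·2757118+28936908=62022324  T[17][13]=13·165620+2757118=4910178  T[17][14]=14·6020+165620=249900  T[17][15]=15·120+6020=7820
row 18: T[18][13]=13·4910178+62022324=125854638  T[18][14]=14·249900+4910178=8408778  T[18][15]=15·7820+249900=367200
Read S(18,13) = 125854638, S(18,14) = 8408778, S(18,15) = 367200.

125854638, 8408778, 367200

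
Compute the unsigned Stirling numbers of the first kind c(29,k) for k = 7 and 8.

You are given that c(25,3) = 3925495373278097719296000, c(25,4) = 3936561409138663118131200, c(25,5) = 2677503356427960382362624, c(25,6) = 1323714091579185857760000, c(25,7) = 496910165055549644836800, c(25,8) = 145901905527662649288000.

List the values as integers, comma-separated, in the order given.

[26] T[26,4]:25*3936561409138663118131200+3925495373278097719296000=102339530601744675672576000 · T[26,5]:25*2677503356427960382362624+3936561409138663118131200=70874145319837672677196800 · T[26,6]:25*1323714091579185857760000+2677503356427960382362624=35770355645907606826362624 · T[26,7]:25*496910165055549644836800+1323714091579185857760000=13746468217967926978680000 · T[26,8]:25*145901905527662649288000+496910165055549644836800=4144457803247115877036800
[27] T[27,5]:26*70874145319837672677196800+102339530601744675672576000=1945067308917524165279692800 · T[27,6]:26*35770355645907606826362624+70874145319837672677196800=1000903392113435450162625024 · T[27,7]:26*13746468217967926978680000+35770355645907606826362624=393178529313073708272042624 · T[27,8]:26*4144457803247115877036800+13746468217967926978680000=121502371102392939781636800
[28] T[28,6]:27*1000903392113435450162625024+1945067308917524165279692800=28969458895980281319670568448 · T[28,7]:27*393178529313073708272042624+1000903392113435450162625024=11616723683566425573507775872 · T[28,8]:27*121502371102392939781636800+393178529313073708272042624=3673742549077683082376236224
[29] T[29,7]:28*11616723683566425573507775872+28969458895980281319670568448=354237722035840197377888292864 · T[29,8]:28*3673742549077683082376236224+11616723683566425573507775872=114481515057741551880042390144
Read c(29,7) = 354237722035840197377888292864, c(29,8) = 114481515057741551880042390144.

354237722035840197377888292864, 114481515057741551880042390144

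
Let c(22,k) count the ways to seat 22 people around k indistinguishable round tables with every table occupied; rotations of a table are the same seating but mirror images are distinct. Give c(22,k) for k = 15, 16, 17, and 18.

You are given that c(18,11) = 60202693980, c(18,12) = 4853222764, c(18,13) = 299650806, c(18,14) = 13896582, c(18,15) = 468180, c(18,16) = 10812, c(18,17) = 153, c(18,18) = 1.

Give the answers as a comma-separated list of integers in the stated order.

1599718388730, 75289668850, 2792167686, 79721796

r19: T_19,12=18×4853222764+60202693980=147560703732; T_19,13=18×299650806+4853222764=10246937272; T_19,14=18×13896582+299650806=549789282; T_19,15=18×468180+13896582=22323822; T_19,16=18×10812+468180=662796; T_19,17=18×153+10812=13566; T_19,18=18×1+153=171
r20: T_20,13=19×10246937272+147560703732=342252511900; T_20,14=19×549789282+10246937272=20692933630; T_20,15=19×22323822+549789282=973941900; T_20,16=19×662796+22323822=34916946; T_20,17=19×13566+662796=920550; T_20,18=19×171+13566=16815
r21: T_21,14=20×20692933630+342252511900=756111184500; T_21,15=20×973941900+20692933630=40171771630; T_21,16=20×34916946+973941900=1672280820; T_21,17=20×920550+34916946=53327946; T_21,18=20×16815+920550=1256850
r22: T_22,15=21×40171771630+756111184500=1599718388730; T_22,16=21×1672280820+40171771630=75289668850; T_22,17=21×53327946+1672280820=2792167686; T_22,18=21×1256850+53327946=79721796
Read c(22,15) = 1599718388730, c(22,16) = 75289668850, c(22,17) = 2792167686, c(22,18) = 79721796.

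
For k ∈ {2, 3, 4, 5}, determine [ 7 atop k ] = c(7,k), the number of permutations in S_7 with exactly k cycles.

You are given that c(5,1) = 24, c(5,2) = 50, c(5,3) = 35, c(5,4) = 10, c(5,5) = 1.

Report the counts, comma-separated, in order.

r6: T_6,1=5×24+0=120; T_6,2=5×50+24=274; T_6,3=5×35+50=225; T_6,4=5×10+35=85; T_6,5=5×1+10=15
r7: T_7,2=6×274+120=1764; T_7,3=6×225+274=1624; T_7,4=6×85+225=735; T_7,5=6×15+85=175
Read c(7,2) = 1764, c(7,3) = 1624, c(7,4) = 735, c(7,5) = 175.

1764, 1624, 735, 175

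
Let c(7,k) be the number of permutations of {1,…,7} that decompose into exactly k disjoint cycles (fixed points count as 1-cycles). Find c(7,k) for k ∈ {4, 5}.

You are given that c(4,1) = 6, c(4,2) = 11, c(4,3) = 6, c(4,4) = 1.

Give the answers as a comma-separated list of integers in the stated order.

735, 175

@5  (5,2):11·4+6→50, (5,3):6·4+11→35, (5,4):1·4+6→10, (5,5):0·4+1→1
@6  (6,3):35·5+50→225, (6,4):10·5+35→85, (6,5):1·5+10→15
@7  (7,4):85·6+225→735, (7,5):15·6+85→175
Read c(7,4) = 735, c(7,5) = 175.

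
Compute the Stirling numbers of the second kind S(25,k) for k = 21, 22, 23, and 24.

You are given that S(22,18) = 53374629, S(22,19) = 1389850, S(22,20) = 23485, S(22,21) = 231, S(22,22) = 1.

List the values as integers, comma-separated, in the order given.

168519505, 3200450, 40250, 300

r23: T_23,19=19×1389850+53374629=79781779; T_23,20=20×23485+1389850=1859550; T_23,21=21×231+23485=28336; T_23,22=22×1+231=253; T_23,23=23×0+1=1
r24: T_24,20=20×1859550+79781779=116972779; T_24,21=21×28336+1859550=2454606; T_24,22=22×253+28336=33902; T_24,23=23×1+253=276; T_24,24=24×0+1=1
r25: T_25,21=21×2454606+116972779=168519505; T_25,22=22×33902+2454606=3200450; T_25,23=23×276+33902=40250; T_25,24=24×1+276=300
Read S(25,21) = 168519505, S(25,22) = 3200450, S(25,23) = 40250, S(25,24) = 300.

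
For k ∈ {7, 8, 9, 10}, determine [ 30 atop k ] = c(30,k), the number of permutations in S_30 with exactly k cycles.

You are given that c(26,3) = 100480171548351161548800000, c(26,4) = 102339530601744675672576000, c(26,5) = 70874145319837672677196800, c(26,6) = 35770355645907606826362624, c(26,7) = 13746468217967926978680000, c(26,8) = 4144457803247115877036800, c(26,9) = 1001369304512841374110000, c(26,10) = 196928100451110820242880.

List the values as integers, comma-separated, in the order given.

i=27: T(27,4)=100480171548351161548800000+26·102339530601744675672576000=2761307967193712729035776000 | T(27,5)=102339530601744675672576000+26·70874145319837672677196800=1945067308917524165279692800 | T(27,6)=70874145319837672677196800+26·35770355645907606826362624=1000903392113435450162625024 | T(27,7)=35770355645907606826362624+26·13746468217967926978680000=393178529313073708272042624 | T(27,8)=13746468217967926978680000+26·4144457803247115877036800=121502371102392939781636800 | T(27,9)=4144457803247115877036800+26·1001369304512841374110000=30180059720580991603896800 | T(27,10)=1001369304512841374110000+26·196928100451110820242880=6121499916241722700424880
i=28: T(28,5)=2761307967193712729035776000+27·1945067308917524165279692800=55278125307966865191587481600 | T(28,6)=1945067308917524165279692800+27·1000903392113435450162625024=28969458895980281319670568448 | T(28,7)=1000903392113435450162625024+27·393178529313073708272042624=11616723683566425573507775872 | T(28,8)=393178529313073708272042624+27·121502371102392939781636800=3673742549077683082376236224 | T(28,9)=121502371102392939781636800+27·30180059720580991603896800=936363983558079713086850400 | T(28,10)=30180059720580991603896800+27·6121499916241722700424880=195460557459107504515368560
i=29: T(29,6)=55278125307966865191587481600+28·28969458895980281319670568448=866422974395414742142363398144 | T(29,7)=28969458895980281319670568448+28·11616723683566425573507775872=354237722035840197377888292864 | T(29,8)=11616723683566425573507775872+28·3673742549077683082376236224=114481515057741551880042390144 | T(29,9)=3673742549077683082376236224+28·936363983558079713086850400=29891934088703915048808047424 | T(29,10)=936363983558079713086850400+28·195460557459107504515368560=6409259592413089839517170080
i=30: T(30,7)=866422974395414742142363398144+29·354237722035840197377888292864=11139316913434780466101123891200 | T(30,8)=354237722035840197377888292864+29·114481515057741551880042390144=3674201658710345201899117607040 | T(30,9)=114481515057741551880042390144+29·29891934088703915048808047424=981347603630155088295475765440 | T(30,10)=29891934088703915048808047424+29·6409259592413089839517170080=215760462268683520394805979744
Read c(30,7) = 11139316913434780466101123891200, c(30,8) = 3674201658710345201899117607040, c(30,9) = 981347603630155088295475765440, c(30,10) = 215760462268683520394805979744.

11139316913434780466101123891200, 3674201658710345201899117607040, 981347603630155088295475765440, 215760462268683520394805979744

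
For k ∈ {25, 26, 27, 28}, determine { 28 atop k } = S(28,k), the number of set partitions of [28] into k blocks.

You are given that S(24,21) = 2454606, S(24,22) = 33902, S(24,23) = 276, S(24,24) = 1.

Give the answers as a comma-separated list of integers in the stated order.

[25] T[25,22]:22*33902+2454606=3200450 · T[25,23]:23*276+33902=40250 · T[25,24]:24*1+276=300 · T[25,25]:25*0+1=1
[26] T[26,23]:23*40250+3200450=4126200 · T[26,24]:24*300+40250=47450 · T[26,25]:25*1+300=325 · T[26,26]:26*0+1=1
[27] T[27,24]:24*47450+4126200=5265000 · T[27,25]:25*325+47450=55575 · T[27,26]:26*1+325=351 · T[27,27]:27*0+1=1
[28] T[28,25]:25*55575+5265000=6654375 · T[28,26]:26*351+55575=64701 · T[28,27]:27*1+351=378 · T[28,28]:28*0+1=1
Read S(28,25) = 6654375, S(28,26) = 64701, S(28,27) = 378, S(28,28) = 1.

6654375, 64701, 378, 1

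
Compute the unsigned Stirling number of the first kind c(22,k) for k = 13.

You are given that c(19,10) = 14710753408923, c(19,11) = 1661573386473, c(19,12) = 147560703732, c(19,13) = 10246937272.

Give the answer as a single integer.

373100999802531

@20  (20,11):1661573386473·19+14710753408923→46280647751910, (20,12):147560703732·19+1661573386473→4465226757381, (20,13):10246937272·19+147560703732→342252511900
@21  (21,12):4465226757381·20+46280647751910→135585182899530, (21,13):342252511900·20+4465226757381→11310276995381
@22  (22,13):11310276995381·21+135585182899530→373100999802531
Read c(22,13) = 373100999802531.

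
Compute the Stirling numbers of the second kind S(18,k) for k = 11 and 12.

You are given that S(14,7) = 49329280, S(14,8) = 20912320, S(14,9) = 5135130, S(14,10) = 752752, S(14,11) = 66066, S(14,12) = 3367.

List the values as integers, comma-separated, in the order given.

8391004908, 1256328866

r15: T_15,8=8×20912320+49329280=216627840; T_15,9=9×5135130+20912320=67128490; T_15,10=10×752752+5135130=12662650; T_15,11=11×66066+752752=1479478; T_15,12=12×3367+66066=106470
r16: T_16,9=9×67128490+216627840=820784250; T_16,10=10×12662650+67128490=193754990; T_16,11=11×1479478+12662650=28936908; T_16,12=12×106470+1479478=2757118
r17: T_17,10=10×193754990+820784250=2758334150; T_17,11=11×28936908+193754990=512060978; T_17,12=12×2757118+28936908=62022324
r18: T_18,11=11×512060978+2758334150=8391004908; T_18,12=12×62022324+512060978=1256328866
Read S(18,11) = 8391004908, S(18,12) = 1256328866.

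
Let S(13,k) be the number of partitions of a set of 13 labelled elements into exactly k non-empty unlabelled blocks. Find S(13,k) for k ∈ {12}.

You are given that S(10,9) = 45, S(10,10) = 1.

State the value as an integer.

i=11: T(11,10)=45+10·1=55 | T(11,11)=1+11·0=1
i=12: T(12,11)=55+11·1=66 | T(12,12)=1+12·0=1
i=13: T(13,12)=66+12·1=78
Read S(13,12) = 78.

78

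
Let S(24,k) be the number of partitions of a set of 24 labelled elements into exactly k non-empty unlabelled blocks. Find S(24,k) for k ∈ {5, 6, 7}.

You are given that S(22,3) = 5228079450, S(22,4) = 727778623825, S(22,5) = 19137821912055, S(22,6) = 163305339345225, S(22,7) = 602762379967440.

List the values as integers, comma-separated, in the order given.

@23  (23,4):727778623825·4+5228079450→2916342574750, (23,5):19137821912055·5+727778623825→96416888184100, (23,6):163305339345225·6+19137821912055→998969857983405, (23,7):602762379967440·7+163305339345225→4382641999117305
@24  (24,5):96416888184100·5+2916342574750→485000783495250, (24,6):998969857983405·6+96416888184100→6090236036084530, (24,7):4382641999117305·7+998969857983405→31677463851804540
Read S(24,5) = 485000783495250, S(24,6) = 6090236036084530, S(24,7) = 31677463851804540.

485000783495250, 6090236036084530, 31677463851804540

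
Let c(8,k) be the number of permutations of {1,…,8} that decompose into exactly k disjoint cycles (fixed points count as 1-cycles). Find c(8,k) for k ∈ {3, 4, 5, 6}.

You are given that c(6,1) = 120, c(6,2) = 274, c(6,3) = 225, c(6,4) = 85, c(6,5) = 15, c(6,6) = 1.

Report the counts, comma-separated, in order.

@7  (7,2):274·6+120→1764, (7,3):225·6+274→1624, (7,4):85·6+225→735, (7,5):15·6+85→175, (7,6):1·6+15→21
@8  (8,3):1624·7+1764→13132, (8,4):735·7+1624→6769, (8,5):175·7+735→1960, (8,6):21·7+175→322
Read c(8,3) = 13132, c(8,4) = 6769, c(8,5) = 1960, c(8,6) = 322.

13132, 6769, 1960, 322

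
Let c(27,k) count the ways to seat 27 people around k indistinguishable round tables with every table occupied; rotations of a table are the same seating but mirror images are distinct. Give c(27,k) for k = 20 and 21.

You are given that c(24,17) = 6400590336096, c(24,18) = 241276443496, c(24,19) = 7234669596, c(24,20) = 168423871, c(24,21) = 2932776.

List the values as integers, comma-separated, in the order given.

40681506808800, 1145254303050

@25  (25,18):241276443496·24+6400590336096→12191224980000, (25,19):7234669596·24+241276443496→414908513800, (25,20):168423871·24+7234669596→11276842500, (25,21):2932776·24+168423871→238810495
@26  (26,19):414908513800·25+12191224980000→22563937825000, (26,20):11276842500·25+414908513800→696829576300, (26,21):238810495·25+11276842500→17247104875
@27  (27,20):696829576300·26+22563937825000→40681506808800, (27,21):17247104875·26+696829576300→1145254303050
Read c(27,20) = 40681506808800, c(27,21) = 1145254303050.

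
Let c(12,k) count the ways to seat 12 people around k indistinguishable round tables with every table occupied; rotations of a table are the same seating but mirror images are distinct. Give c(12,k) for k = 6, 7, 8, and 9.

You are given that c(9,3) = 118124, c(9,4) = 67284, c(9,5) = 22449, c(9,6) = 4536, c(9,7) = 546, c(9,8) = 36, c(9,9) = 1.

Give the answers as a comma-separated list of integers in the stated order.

13339535, 2637558, 357423, 32670

r10: T_10,4=9×67284+118124=723680; T_10,5=9×22449+67284=269325; T_10,6=9×4536+22449=63273; T_10,7=9×546+4536=9450; T_10,8=9×36+546=870; T_10,9=9×1+36=45
r11: T_11,5=10×269325+723680=3416930; T_11,6=10×63273+269325=902055; T_11,7=10×9450+63273=157773; T_11,8=10×870+9450=18150; T_11,9=10×45+870=1320
r12: T_12,6=11×902055+3416930=13339535; T_12,7=11×157773+902055=2637558; T_12,8=11×18150+157773=357423; T_12,9=11×1320+18150=32670
Read c(12,6) = 13339535, c(12,7) = 2637558, c(12,8) = 357423, c(12,9) = 32670.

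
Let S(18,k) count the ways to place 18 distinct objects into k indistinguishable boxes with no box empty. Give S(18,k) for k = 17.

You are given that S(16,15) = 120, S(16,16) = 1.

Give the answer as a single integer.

153

@17  (17,16):1·16+120→136, (17,17):0·17+1→1
@18  (18,17):1·17+136→153
Read S(18,17) = 153.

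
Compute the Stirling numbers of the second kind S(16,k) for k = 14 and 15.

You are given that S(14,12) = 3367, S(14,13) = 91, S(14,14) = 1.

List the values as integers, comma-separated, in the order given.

[15] T[15,13]:13*91+3367=4550 · T[15,14]:14*1+91=105 · T[15,15]:15*0+1=1
[16] T[16,14]:14*105+4550=6020 · T[16,15]:15*1+105=120
Read S(16,14) = 6020, S(16,15) = 120.

6020, 120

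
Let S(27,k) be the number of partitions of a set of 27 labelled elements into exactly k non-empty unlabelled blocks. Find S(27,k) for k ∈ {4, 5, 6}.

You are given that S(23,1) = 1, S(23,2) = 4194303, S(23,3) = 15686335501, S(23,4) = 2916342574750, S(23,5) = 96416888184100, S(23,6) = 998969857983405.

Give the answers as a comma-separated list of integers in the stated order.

749329038535350, 61338207158409090, 1359801318005044551

row 24: T[24][1]=1·1+0=1  T[24][2]=2·4194303+1=8388607  T[24][3]=3·15686335501+4194303=47063200806  T[24][4]=4·2916342574750+15686335501=11681056634501  T[24][5]=5·96416888184100+2916342574750=485000783495250  T[24][6]=6·998969857983405+96416888184100=6090236036084530
row 25: T[25][2]=2·8388607+1=16777215  T[25][3]=3·47063200806+8388607=141197991025  T[25][4]=4·11681056634501+47063200806=46771289738810  T[25][5]=5·485000783495250+11681056634501=2436684974110751  T[25][6]=6·6090236036084530+485000783495250=37026417000002430
row 26: T[26][3]=3·141197991025+16777215=423610750290  T[26][4]=4·46771289738810+141197991025=187226356946265  T[26][5]=5·2436684974110751+46771289738810=12230196160292565  T[26][6]=6·37026417000002430+2436684974110751=224595186974125331
row 27: T[27][4]=4·187226356946265+423610750290=749329038535350  T[27][5]=5·12230196160292565+187226356946265=61338207158409090  T[27][6]=6·224595186974125331+12230196160292565=1359801318005044551
Read S(27,4) = 749329038535350, S(27,5) = 61338207158409090, S(27,6) = 1359801318005044551.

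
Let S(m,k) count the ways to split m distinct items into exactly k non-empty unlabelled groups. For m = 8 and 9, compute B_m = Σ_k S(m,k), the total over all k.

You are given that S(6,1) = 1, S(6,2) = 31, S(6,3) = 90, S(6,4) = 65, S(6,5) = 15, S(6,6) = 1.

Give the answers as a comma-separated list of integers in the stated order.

@7  (7,1):1·1+0→1, (7,2):31·2+1→63, (7,3):90·3+31→301, (7,4):65·4+90→350, (7,5):15·5+65→140, (7,6):1·6+15→21, (7,7):0·7+1→1
@8  (8,1):1·1+0→1, (8,2):63·2+1→127, (8,3):301·3+63→966, (8,4):350·4+301→1701, (8,5):140·5+350→1050, (8,6):21·6+140→266, (8,7):1·7+21→28, (8,8):0·8+1→1
@9  (9,1):1·1+0→1, (9,2):127·2+1→255, (9,3):966·3+127→3025, (9,4):1701·4+966→7770, (9,5):1050·5+1701→6951, (9,6):266·6+1050→2646, (9,7):28·7+266→462, (9,8):1·8+28→36, (9,9):0·9+1→1
B_8 = ΣS(8,k) = 1+127+966+1701+1050+266+28+1 = 4140
B_9 = ΣS(9,k) = 1+255+3025+7770+6951+2646+462+36+1 = 21147

4140, 21147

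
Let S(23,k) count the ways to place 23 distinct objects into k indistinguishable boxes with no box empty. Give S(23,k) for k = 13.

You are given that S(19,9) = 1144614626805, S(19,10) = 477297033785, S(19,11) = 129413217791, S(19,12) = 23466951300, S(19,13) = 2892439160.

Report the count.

401282560341390

[20] T[20,10]:10*477297033785+1144614626805=5917584964655 · T[20,11]:11*129413217791+477297033785=1900842429486 · T[20,12]:12*23466951300+129413217791=411016633391 · T[20,13]:13*2892439160+23466951300=61068660380
[21] T[21,11]:11*1900842429486+5917584964655=26826851689001 · T[21,12]:12*411016633391+1900842429486=6833042030178 · T[21,13]:13*61068660380+411016633391=1204909218331
[22] T[22,12]:12*6833042030178+26826851689001=108823356051137 · T[22,13]:13*1204909218331+6833042030178=22496861868481
[23] T[23,13]:13*22496861868481+108823356051137=401282560341390
Read S(23,13) = 401282560341390.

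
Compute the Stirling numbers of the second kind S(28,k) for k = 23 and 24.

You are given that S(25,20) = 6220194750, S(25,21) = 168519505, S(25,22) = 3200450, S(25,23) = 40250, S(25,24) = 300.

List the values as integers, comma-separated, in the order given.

row 26: T[26][21]=21·168519505+6220194750=9759104355  T[26][22]=22·3200450+168519505=238929405  T[26][23]=23·40250+3200450=4126200  T[26][24]=24·300+40250=47450
row 27: T[27][22]=22·238929405+9759104355=15015551265  T[27][23]=23·4126200+238929405=333832005  T[27][24]=24·47450+4126200=5265000
row 28: T[28][23]=23·333832005+15015551265=22693687380  T[28][24]=24·5265000+333832005=460192005
Read S(28,23) = 22693687380, S(28,24) = 460192005.

22693687380, 460192005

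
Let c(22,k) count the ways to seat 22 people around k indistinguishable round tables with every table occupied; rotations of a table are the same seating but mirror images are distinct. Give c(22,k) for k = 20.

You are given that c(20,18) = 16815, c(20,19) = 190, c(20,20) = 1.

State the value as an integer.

25025

@21  (21,19):190·20+16815→20615, (21,20):1·20+190→210
@22  (22,20):210·21+20615→25025
Read c(22,20) = 25025.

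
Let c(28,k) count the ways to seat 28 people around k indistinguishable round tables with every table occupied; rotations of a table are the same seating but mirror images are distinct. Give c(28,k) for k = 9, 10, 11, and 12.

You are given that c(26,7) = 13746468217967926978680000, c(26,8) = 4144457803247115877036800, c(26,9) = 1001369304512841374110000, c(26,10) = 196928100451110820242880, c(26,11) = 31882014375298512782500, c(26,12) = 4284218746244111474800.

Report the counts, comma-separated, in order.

936363983558079713086850400, 195460557459107504515368560, 33819732719881270820297640, 4894196422205298253024980

r27: T_27,8=26×4144457803247115877036800+13746468217967926978680000=121502371102392939781636800; T_27,9=26×1001369304512841374110000+4144457803247115877036800=30180059720580991603896800; T_27,10=26×196928100451110820242880+1001369304512841374110000=6121499916241722700424880; T_27,11=26×31882014375298512782500+196928100451110820242880=1025860474208872152587880; T_27,12=26×4284218746244111474800+31882014375298512782500=143271701777645411127300
r28: T_28,9=27×30180059720580991603896800+121502371102392939781636800=936363983558079713086850400; T_28,10=27×6121499916241722700424880+30180059720580991603896800=195460557459107504515368560; T_28,11=27×1025860474208872152587880+6121499916241722700424880=33819732719881270820297640; T_28,12=27×143271701777645411127300+1025860474208872152587880=4894196422205298253024980
Read c(28,9) = 936363983558079713086850400, c(28,10) = 195460557459107504515368560, c(28,11) = 33819732719881270820297640, c(28,12) = 4894196422205298253024980.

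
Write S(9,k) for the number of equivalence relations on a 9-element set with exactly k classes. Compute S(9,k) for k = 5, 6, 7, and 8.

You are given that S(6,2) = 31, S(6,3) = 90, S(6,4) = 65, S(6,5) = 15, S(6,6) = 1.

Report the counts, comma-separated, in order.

6951, 2646, 462, 36

i=7: T(7,3)=31+3·90=301 | T(7,4)=90+4·65=350 | T(7,5)=65+5·15=140 | T(7,6)=15+6·1=21 | T(7,7)=1+7·0=1
i=8: T(8,4)=301+4·350=1701 | T(8,5)=350+5·140=1050 | T(8,6)=140+6·21=266 | T(8,7)=21+7·1=28 | T(8,8)=1+8·0=1
i=9: T(9,5)=1701+5·1050=6951 | T(9,6)=1050+6·266=2646 | T(9,7)=266+7·28=462 | T(9,8)=28+8·1=36
Read S(9,5) = 6951, S(9,6) = 2646, S(9,7) = 462, S(9,8) = 36.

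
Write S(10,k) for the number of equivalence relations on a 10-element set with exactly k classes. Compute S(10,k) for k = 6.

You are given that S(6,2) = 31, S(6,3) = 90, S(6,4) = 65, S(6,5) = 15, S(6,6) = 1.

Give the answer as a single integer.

[7] T[7,3]:3*90+31=301 · T[7,4]:4*65+90=350 · T[7,5]:5*15+65=140 · T[7,6]:6*1+15=21
[8] T[8,4]:4*350+301=1701 · T[8,5]:5*140+350=1050 · T[8,6]:6*21+140=266
[9] T[9,5]:5*1050+1701=6951 · T[9,6]:6*266+1050=2646
[10] T[10,6]:6*2646+6951=22827
Read S(10,6) = 22827.

22827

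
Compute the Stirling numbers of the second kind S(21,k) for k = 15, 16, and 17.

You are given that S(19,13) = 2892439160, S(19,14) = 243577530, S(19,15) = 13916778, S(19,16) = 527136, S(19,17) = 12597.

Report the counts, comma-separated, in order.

13087462580, 809944464, 34952799

@20  (20,14):243577530·14+2892439160→6302524580, (20,15):13916778·15+243577530→452329200, (20,16):527136·16+13916778→22350954, (20,17):12597·17+527136→741285
@21  (21,15):452329200·15+6302524580→13087462580, (21,16):22350954·16+452329200→809944464, (21,17):741285·17+22350954→34952799
Read S(21,15) = 13087462580, S(21,16) = 809944464, S(21,17) = 34952799.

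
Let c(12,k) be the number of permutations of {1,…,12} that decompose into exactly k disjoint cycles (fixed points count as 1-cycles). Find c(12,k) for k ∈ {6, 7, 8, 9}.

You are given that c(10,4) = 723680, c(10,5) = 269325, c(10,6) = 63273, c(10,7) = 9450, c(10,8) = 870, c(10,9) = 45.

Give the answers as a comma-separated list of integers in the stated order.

r11: T_11,5=10×269325+723680=3416930; T_11,6=10×63273+269325=902055; T_11,7=10×9450+63273=157773; T_11,8=10×870+9450=18150; T_11,9=10×45+870=1320
r12: T_12,6=11×902055+3416930=13339535; T_12,7=11×157773+902055=2637558; T_12,8=11×18150+157773=357423; T_12,9=11×1320+18150=32670
Read c(12,6) = 13339535, c(12,7) = 2637558, c(12,8) = 357423, c(12,9) = 32670.

13339535, 2637558, 357423, 32670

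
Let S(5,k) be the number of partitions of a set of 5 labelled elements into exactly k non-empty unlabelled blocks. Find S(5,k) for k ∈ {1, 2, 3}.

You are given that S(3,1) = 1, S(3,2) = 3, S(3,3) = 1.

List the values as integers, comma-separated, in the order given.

[4] T[4,1]:1*1+0=1 · T[4,2]:2*3+1=7 · T[4,3]:3*1+3=6
[5] T[5,1]:1*1+0=1 · T[5,2]:2*7+1=15 · T[5,3]:3*6+7=25
Read S(5,1) = 1, S(5,2) = 15, S(5,3) = 25.

1, 15, 25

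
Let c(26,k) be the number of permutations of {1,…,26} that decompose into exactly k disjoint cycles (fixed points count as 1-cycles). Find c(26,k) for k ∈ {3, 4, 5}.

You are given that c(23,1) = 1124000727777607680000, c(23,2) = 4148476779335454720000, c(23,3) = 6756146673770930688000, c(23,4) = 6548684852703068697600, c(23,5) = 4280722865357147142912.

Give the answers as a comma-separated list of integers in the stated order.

100480171548351161548800000, 102339530601744675672576000, 70874145319837672677196800

row 24: T[24][1]=23·1124000727777607680000+0=25852016738884976640000  T[24][2]=23·4148476779335454720000+1124000727777607680000=96538966652493066240000  T[24][3]=23·6756146673770930688000+4148476779335454720000=159539850276066860544000  T[24][4]=23·6548684852703068697600+6756146673770930688000=157375898285941510732800  T[24][5]=23·4280722865357147142912+6548684852703068697600=105005310755917452984576
row 25: T[25][2]=24·96538966652493066240000+25852016738884976640000=2342787216398718566400000  T[25][3]=24·159539850276066860544000+96538966652493066240000=3925495373278097719296000  T[25][4]=24·157375898285941510732800+159539850276066860544000=3936561409138663118131200  T[25][5]=24·105005310755917452984576+157375898285941510732800=2677503356427960382362624
row 26: T[26][3]=25·3925495373278097719296000+2342787216398718566400000=100480171548351161548800000  T[26][4]=25·3936561409138663118131200+3925495373278097719296000=102339530601744675672576000  T[26][5]=25·2677503356427960382362624+3936561409138663118131200=70874145319837672677196800
Read c(26,3) = 100480171548351161548800000, c(26,4) = 102339530601744675672576000, c(26,5) = 70874145319837672677196800.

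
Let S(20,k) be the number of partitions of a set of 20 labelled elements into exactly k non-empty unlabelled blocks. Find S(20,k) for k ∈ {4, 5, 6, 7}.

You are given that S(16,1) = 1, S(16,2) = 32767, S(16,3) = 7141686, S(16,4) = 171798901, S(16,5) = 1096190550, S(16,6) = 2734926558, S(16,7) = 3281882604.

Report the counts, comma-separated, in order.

i=17: T(17,1)=0+1·1=1 | T(17,2)=1+2·32767=65535 | T(17,3)=32767+3·7141686=21457825 | T(17,4)=7141686+4·171798901=694337290 | T(17,5)=171798901+5·1096190550=5652751651 | T(17,6)=1096190550+6·2734926558=17505749898 | T(17,7)=2734926558+7·3281882604=25708104786
i=18: T(18,2)=1+2·65535=131071 | T(18,3)=65535+3·21457825=64439010 | T(18,4)=21457825+4·694337290=2798806985 | T(18,5)=694337290+5·5652751651=28958095545 | T(18,6)=5652751651+6·17505749898=110687251039 | T(18,7)=17505749898+7·25708104786=197462483400
i=19: T(19,3)=131071+3·64439010=193448101 | T(19,4)=64439010+4·2798806985=11259666950 | T(19,5)=2798806985+5·28958095545=147589284710 | T(19,6)=28958095545+6·110687251039=693081601779 | T(19,7)=110687251039+7·197462483400=1492924634839
i=20: T(20,4)=193448101+4·11259666950=45232115901 | T(20,5)=11259666950+5·147589284710=749206090500 | T(20,6)=147589284710+6·693081601779=4306078895384 | T(20,7)=693081601779+7·1492924634839=11143554045652
Read S(20,4) = 45232115901, S(20,5) = 749206090500, S(20,6) = 4306078895384, S(20,7) = 11143554045652.

45232115901, 749206090500, 4306078895384, 11143554045652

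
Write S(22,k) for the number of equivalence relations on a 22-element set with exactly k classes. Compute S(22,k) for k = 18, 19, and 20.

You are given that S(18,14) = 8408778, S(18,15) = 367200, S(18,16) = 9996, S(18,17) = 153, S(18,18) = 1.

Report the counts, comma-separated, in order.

53374629, 1389850, 23485

i=19: T(19,15)=8408778+15·367200=13916778 | T(19,16)=367200+16·9996=527136 | T(19,17)=9996+17·153=12597 | T(19,18)=153+18·1=171 | T(19,19)=1+19·0=1
i=20: T(20,16)=13916778+16·527136=22350954 | T(20,17)=527136+17·12597=741285 | T(20,18)=12597+18·171=15675 | T(20,19)=171+19·1=190 | T(20,20)=1+20·0=1
i=21: T(21,17)=22350954+17·741285=34952799 | T(21,18)=741285+18·15675=1023435 | T(21,19)=15675+19·190=19285 | T(21,20)=190+20·1=210
i=22: T(22,18)=34952799+18·1023435=53374629 | T(22,19)=1023435+19·19285=1389850 | T(22,20)=19285+20·210=23485
Read S(22,18) = 53374629, S(22,19) = 1389850, S(22,20) = 23485.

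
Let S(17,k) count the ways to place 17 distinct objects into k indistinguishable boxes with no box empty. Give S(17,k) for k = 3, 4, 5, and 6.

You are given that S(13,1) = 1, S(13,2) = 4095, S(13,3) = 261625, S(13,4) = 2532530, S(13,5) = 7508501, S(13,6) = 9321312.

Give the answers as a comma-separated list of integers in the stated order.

@14  (14,1):1·1+0→1, (14,2):4095·2+1→8191, (14,3):261625·3+4095→788970, (14,4):2532530·4+261625→10391745, (14,5):7508501·5+2532530→40075035, (14,6):9321312·6+7508501→63436373
@15  (15,1):1·1+0→1, (15,2):8191·2+1→16383, (15,3):788970·3+8191→2375101, (15,4):10391745·4+788970→42355950, (15,5):40075035·5+10391745→210766920, (15,6):63436373·6+40075035→420693273
@16  (16,2):16383·2+1→32767, (16,3):2375101·3+16383→7141686, (16,4):42355950·4+2375101→171798901, (16,5):210766920·5+42355950→1096190550, (16,6):420693273·6+210766920→2734926558
@17  (17,3):7141686·3+32767→21457825, (17,4):171798901·4+7141686→694337290, (17,5):1096190550·5+171798901→5652751651, (17,6):2734926558·6+1096190550→17505749898
Read S(17,3) = 21457825, S(17,4) = 694337290, S(17,5) = 5652751651, S(17,6) = 17505749898.

21457825, 694337290, 5652751651, 17505749898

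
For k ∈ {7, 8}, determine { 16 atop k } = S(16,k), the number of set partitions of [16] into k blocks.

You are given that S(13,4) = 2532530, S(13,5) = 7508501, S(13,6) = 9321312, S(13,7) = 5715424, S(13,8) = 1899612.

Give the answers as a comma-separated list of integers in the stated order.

3281882604, 2141764053

[14] T[14,5]:5*7508501+2532530=40075035 · T[14,6]:6*9321312+7508501=63436373 · T[14,7]:7*5715424+9321312=49329280 · T[14,8]:8*1899612+5715424=20912320
[15] T[15,6]:6*63436373+40075035=420693273 · T[15,7]:7*49329280+63436373=408741333 · T[15,8]:8*20912320+49329280=216627840
[16] T[16,7]:7*408741333+420693273=3281882604 · T[16,8]:8*216627840+408741333=2141764053
Read S(16,7) = 3281882604, S(16,8) = 2141764053.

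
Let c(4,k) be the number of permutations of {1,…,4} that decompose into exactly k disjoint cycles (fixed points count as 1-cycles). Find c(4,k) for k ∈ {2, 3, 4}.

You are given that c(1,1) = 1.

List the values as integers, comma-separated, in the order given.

11, 6, 1

r2: T_2,1=1×1+0=1; T_2,2=1×0+1=1
r3: T_3,1=2×1+0=2; T_3,2=2×1+1=3; T_3,3=2×0+1=1
r4: T_4,2=3×3+2=11; T_4,3=3×1+3=6; T_4,4=3×0+1=1
Read c(4,2) = 11, c(4,3) = 6, c(4,4) = 1.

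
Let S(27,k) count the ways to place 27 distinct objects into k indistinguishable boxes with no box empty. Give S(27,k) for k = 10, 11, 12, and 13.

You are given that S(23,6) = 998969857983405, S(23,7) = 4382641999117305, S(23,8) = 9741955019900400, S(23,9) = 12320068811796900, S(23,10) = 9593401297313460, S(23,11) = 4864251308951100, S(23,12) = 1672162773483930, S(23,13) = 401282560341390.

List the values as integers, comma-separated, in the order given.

[24] T[24,7]:7*4382641999117305+998969857983405=31677463851804540 · T[24,8]:8*9741955019900400+4382641999117305=82318282158320505 · T[24,9]:9*12320068811796900+9741955019900400=120622574326072500 · T[24,10]:10*9593401297313460+12320068811796900=108254081784931500 · T[24,11]:11*4864251308951100+9593401297313460=63100165695775560 · T[24,12]:12*1672162773483930+4864251308951100=24930204590758260 · T[24,13]:13*401282560341390+1672162773483930=6888836057922000
[25] T[25,8]:8*82318282158320505+31677463851804540=690223721118368580 · T[25,9]:9*120622574326072500+82318282158320505=1167921451092973005 · T[25,10]:10*108254081784931500+120622574326072500=1203163392175387500 · T[25,11]:11*63100165695775560+108254081784931500=802355904438462660 · T[25,12]:12*24930204590758260+63100165695775560=362262620784874680 · T[25,13]:13*6888836057922000+24930204590758260=114485073343744260
[26] T[26,9]:9*1167921451092973005+690223721118368580=11201516780955125625 · T[26,10]:10*1203163392175387500+1167921451092973005=13199555372846848005 · T[26,11]:11*802355904438462660+1203163392175387500=10029078340998476760 · T[26,12]:12*362262620784874680+802355904438462660=5149507353856958820 · T[26,13]:13*114485073343744260+362262620784874680=1850568574253550060
[27] T[27,10]:10*13199555372846848005+11201516780955125625=143197070509423605675 · T[27,11]:11*10029078340998476760+13199555372846848005=123519417123830092365 · T[27,12]:12*5149507353856958820+10029078340998476760=71823166587281982600 · T[27,13]:13*1850568574253550060+5149507353856958820=29206898819153109600
Read S(27,10) = 143197070509423605675, S(27,11) = 123519417123830092365, S(27,12) = 71823166587281982600, S(27,13) = 29206898819153109600.

143197070509423605675, 123519417123830092365, 71823166587281982600, 29206898819153109600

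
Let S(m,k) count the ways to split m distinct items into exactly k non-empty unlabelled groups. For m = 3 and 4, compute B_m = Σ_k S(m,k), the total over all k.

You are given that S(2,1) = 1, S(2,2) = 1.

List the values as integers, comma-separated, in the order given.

@3  (3,1):1·1+0→1, (3,2):1·2+1→3, (3,3):0·3+1→1
@4  (4,1):1·1+0→1, (4,2):3·2+1→7, (4,3):1·3+3→6, (4,4):0·4+1→1
B_3 = ΣS(3,k) = 1+3+1 = 5
B_4 = ΣS(4,k) = 1+7+6+1 = 15

5, 15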